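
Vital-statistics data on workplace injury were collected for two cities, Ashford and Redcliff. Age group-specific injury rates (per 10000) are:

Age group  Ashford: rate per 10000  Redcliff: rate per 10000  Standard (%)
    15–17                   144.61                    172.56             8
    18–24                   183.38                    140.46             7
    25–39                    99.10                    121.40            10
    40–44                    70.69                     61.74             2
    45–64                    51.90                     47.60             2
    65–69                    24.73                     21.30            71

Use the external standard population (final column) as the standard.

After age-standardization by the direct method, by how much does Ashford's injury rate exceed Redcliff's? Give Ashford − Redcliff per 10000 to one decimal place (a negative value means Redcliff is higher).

Standard weights: 0.08, 0.07, 0.10, 0.02, 0.02, 0.71.
Ashford: 0.0800×144.61 + 0.0700×183.38 + 0.1000×99.10 + 0.0200×70.69 + 0.0200×51.90 + 0.7100×24.73 = 54.3255 per 10000.
Redcliff: 0.0800×172.56 + 0.0700×140.46 + 0.1000×121.40 + 0.0200×61.74 + 0.0200×47.60 + 0.7100×21.30 = 53.0868 per 10000.
Difference = 54.3255 − 53.0868 = 1.2387.

1.2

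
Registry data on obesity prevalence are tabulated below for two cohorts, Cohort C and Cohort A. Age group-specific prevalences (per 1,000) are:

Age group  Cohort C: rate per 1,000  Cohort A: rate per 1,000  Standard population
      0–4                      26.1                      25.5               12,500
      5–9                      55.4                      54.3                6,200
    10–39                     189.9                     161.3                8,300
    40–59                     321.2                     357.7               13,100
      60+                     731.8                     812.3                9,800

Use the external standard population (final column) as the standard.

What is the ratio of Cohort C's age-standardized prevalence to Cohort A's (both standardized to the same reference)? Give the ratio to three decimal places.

Standard total = 49,900; weights = 0.2505, 0.1242, 0.1663, 0.2625, 0.1964.
Cohort C: 0.2505×26.1 + 0.1242×55.4 + 0.1663×189.9 + 0.2625×321.2 + 0.1964×731.8 = 273.0513 per 1,000.
Cohort A: 0.2505×25.5 + 0.1242×54.3 + 0.1663×161.3 + 0.2625×357.7 + 0.1964×812.3 = 293.3990 per 1,000.
Ratio = 273.0513 ÷ 293.3990 = 0.93065.

0.931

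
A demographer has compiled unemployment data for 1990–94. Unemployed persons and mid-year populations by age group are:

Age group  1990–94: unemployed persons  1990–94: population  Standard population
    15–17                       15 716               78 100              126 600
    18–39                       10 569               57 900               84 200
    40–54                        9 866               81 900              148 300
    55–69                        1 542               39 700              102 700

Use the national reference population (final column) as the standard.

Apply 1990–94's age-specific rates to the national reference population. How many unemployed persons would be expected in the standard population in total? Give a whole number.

62699

Age-specific rates per 1 000 for 1990–94: 201.229, 182.539, 120.464, 38.841.
Expected unemployed persons = Σ (standard pop × age-specific rate ÷ 1 000)
= 126 600×201.229/1 000 + 84 200×182.539/1 000 + 148 300×120.464/1 000 + 102 700×38.841/1 000
= 25475.62 + 15369.77 + 17864.81 + 3989.00 = 62699.20.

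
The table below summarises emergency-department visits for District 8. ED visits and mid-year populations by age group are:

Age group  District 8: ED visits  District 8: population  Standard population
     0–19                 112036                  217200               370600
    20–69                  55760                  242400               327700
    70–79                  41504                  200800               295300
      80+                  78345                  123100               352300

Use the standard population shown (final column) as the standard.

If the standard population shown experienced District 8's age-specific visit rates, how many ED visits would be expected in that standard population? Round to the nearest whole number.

551797

Age-specific rates per 1000 for District 8: 515.820, 230.033, 206.693, 636.434.
Expected ED visits = Σ (standard pop × age-specific rate ÷ 1000)
= 370600×515.820/1000 + 327700×230.033/1000 + 295300×206.693/1000 + 352300×636.434/1000
= 191162.71 + 75381.82 + 61036.51 + 224215.63 = 551796.67.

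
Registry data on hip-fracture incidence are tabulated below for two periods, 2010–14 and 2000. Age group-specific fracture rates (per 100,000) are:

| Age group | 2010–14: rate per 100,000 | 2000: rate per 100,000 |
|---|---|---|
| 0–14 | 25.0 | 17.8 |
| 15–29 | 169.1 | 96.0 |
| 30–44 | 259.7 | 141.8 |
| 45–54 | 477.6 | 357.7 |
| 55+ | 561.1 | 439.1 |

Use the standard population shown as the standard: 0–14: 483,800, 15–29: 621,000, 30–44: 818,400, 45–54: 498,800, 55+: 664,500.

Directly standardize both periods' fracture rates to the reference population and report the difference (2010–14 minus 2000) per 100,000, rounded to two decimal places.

92.74

Standard total = 3,086,500; weights = 0.1567, 0.2012, 0.2652, 0.1616, 0.2153.
2010–14: 0.1567×25.0 + 0.2012×169.1 + 0.2652×259.7 + 0.1616×477.6 + 0.2153×561.1 = 304.7861 per 100,000.
2000: 0.1567×17.8 + 0.2012×96.0 + 0.2652×141.8 + 0.1616×357.7 + 0.2153×439.1 = 212.0458 per 100,000.
Difference = 304.7861 − 212.0458 = 92.7403.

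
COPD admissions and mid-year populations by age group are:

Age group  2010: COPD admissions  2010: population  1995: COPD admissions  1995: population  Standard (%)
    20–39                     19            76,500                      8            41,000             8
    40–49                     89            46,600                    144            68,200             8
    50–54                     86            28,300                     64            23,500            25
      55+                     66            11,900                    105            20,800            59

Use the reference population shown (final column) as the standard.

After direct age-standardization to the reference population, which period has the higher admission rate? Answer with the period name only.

Age-specific rates per 10,000 for 2010: 2.48, 19.10, 30.39, 55.46.
For 1995: 1.95, 21.11, 27.23, 50.48.
Standard weights: 0.08, 0.08, 0.25, 0.59.
2010: 0.0800×2.48 + 0.0800×19.10 + 0.2500×30.39 + 0.5900×55.46 = 42.0465 per 10,000.
1995: 0.0800×1.95 + 0.0800×21.11 + 0.2500×27.23 + 0.5900×50.48 = 38.4374 per 10,000.
The crude rates (15.92 vs 20.91) would put 1995 higher, but that reflects its age composition; once standardized to a common age structure, 2010 has the higher underlying rate.

2010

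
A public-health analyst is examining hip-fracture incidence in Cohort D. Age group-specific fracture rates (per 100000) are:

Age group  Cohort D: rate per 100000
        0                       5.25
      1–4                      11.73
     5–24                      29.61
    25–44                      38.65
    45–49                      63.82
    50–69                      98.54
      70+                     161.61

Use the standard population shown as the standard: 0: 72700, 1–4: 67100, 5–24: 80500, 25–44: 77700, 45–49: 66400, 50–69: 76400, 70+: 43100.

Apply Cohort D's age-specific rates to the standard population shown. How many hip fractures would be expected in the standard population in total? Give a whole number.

Expected hip fractures = Σ (standard pop × age-specific rate ÷ 100000)
= 72700×5.25/100000 + 67100×11.73/100000 + 80500×29.61/100000 + 77700×38.65/100000 + 66400×63.82/100000 + 76400×98.54/100000 + 43100×161.61/100000
= 3.82 + 7.87 + 23.84 + 30.03 + 42.38 + 75.28 + 69.65 = 252.87.

253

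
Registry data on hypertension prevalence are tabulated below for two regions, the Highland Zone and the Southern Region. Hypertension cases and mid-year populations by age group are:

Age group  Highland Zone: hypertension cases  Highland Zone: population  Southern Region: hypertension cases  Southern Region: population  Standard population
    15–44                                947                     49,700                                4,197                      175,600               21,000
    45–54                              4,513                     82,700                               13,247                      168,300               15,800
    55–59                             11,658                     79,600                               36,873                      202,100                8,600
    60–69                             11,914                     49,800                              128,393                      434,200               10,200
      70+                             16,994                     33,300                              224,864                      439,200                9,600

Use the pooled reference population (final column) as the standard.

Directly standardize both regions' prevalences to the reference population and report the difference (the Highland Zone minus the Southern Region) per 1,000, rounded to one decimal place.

Age-specific rates per 1,000 for the Highland Zone: 19.054, 54.571, 146.457, 239.237, 510.330.
For the Southern Region: 23.901, 78.711, 182.449, 295.700, 511.985.
Standard total = 65,200; weights = 0.3221, 0.2423, 0.1319, 0.1564, 0.1472.
The Highland Zone: 0.3221×19.054 + 0.2423×54.571 + 0.1319×146.457 + 0.1564×239.237 + 0.1472×510.330 = 151.2466 per 1,000.
The Southern Region: 0.3221×23.901 + 0.2423×78.711 + 0.1319×182.449 + 0.1564×295.700 + 0.1472×511.985 = 172.4818 per 1,000.
Difference = 151.2466 − 172.4818 = -21.2352.

-21.2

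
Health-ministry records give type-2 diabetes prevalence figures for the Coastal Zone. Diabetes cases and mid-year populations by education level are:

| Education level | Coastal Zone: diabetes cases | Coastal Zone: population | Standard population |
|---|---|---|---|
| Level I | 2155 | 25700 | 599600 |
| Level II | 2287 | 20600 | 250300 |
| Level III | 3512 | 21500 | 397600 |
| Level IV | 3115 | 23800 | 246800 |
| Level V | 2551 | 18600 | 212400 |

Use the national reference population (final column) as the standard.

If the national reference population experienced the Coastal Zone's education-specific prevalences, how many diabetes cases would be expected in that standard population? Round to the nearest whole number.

204446

Education-specific rates per 1000 for the Coastal Zone: 83.852, 111.019, 163.349, 130.882, 137.151.
Expected diabetes cases = Σ (standard pop × education-specific rate ÷ 1000)
= 599600×83.852/1000 + 250300×111.019/1000 + 397600×163.349/1000 + 246800×130.882/1000 + 212400×137.151/1000
= 50277.74 + 27788.16 + 64947.50 + 32301.76 + 29130.77 = 204445.94.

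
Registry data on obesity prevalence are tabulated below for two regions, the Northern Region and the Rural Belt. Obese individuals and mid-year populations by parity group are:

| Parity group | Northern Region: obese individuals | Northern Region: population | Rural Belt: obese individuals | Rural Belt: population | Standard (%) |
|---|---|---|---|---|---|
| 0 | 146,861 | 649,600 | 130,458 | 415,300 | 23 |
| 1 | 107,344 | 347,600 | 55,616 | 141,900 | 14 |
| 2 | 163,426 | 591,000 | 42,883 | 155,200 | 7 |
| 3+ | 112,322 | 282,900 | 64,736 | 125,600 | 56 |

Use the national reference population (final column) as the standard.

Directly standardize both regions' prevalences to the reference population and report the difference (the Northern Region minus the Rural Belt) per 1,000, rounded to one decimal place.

-98.2

Parity-specific rates per 1,000 for the Northern Region: 226.079, 308.815, 276.525, 397.038.
For the Rural Belt: 314.130, 391.938, 276.308, 515.414.
Standard weights: 0.23, 0.14, 0.07, 0.56.
The Northern Region: 0.2300×226.079 + 0.1400×308.815 + 0.0700×276.525 + 0.5600×397.038 = 336.9302 per 1,000.
The Rural Belt: 0.2300×314.130 + 0.1400×391.938 + 0.0700×276.308 + 0.5600×515.414 = 435.0945 per 1,000.
Difference = 336.9302 − 435.0945 = -98.1644.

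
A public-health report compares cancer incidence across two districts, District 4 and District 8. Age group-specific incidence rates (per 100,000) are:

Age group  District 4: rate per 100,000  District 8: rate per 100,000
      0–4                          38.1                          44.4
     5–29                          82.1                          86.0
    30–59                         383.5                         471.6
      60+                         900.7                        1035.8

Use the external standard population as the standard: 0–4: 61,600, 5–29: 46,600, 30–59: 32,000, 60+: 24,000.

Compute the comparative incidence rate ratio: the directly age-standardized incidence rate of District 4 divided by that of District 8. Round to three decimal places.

0.858

Standard total = 164,200; weights = 0.3752, 0.2838, 0.1949, 0.1462.
District 4: 0.3752×38.1 + 0.2838×82.1 + 0.1949×383.5 + 0.1462×900.7 = 243.9806 per 100,000.
District 8: 0.3752×44.4 + 0.2838×86.0 + 0.1949×471.6 + 0.1462×1035.8 = 284.3669 per 100,000.
Ratio = 243.9806 ÷ 284.3669 = 0.85798.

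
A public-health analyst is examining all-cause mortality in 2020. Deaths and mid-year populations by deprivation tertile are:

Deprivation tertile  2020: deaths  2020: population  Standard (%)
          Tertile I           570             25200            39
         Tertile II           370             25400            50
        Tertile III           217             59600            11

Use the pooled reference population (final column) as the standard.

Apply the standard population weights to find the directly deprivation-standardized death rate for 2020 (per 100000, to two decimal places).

Deprivation-specific rates per 100000 for 2020: 2261.90, 1456.69, 364.09.
Standard weights: 0.39, 0.50, 0.11.
Standardized rate: 0.3900×2261.90 + 0.5000×1456.69 + 0.1100×364.09 = 1650.5396 per 100000.

1650.54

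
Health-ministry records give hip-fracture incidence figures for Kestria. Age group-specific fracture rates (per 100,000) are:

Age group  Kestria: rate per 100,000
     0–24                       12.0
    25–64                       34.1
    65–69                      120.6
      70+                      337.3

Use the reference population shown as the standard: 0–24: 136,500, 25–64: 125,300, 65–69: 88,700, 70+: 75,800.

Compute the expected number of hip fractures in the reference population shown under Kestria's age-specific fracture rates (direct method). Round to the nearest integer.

422

Expected hip fractures = Σ (standard pop × age-specific rate ÷ 100,000)
= 136,500×12.0/100,000 + 125,300×34.1/100,000 + 88,700×120.6/100,000 + 75,800×337.3/100,000
= 16.38 + 42.73 + 106.97 + 255.67 = 421.75.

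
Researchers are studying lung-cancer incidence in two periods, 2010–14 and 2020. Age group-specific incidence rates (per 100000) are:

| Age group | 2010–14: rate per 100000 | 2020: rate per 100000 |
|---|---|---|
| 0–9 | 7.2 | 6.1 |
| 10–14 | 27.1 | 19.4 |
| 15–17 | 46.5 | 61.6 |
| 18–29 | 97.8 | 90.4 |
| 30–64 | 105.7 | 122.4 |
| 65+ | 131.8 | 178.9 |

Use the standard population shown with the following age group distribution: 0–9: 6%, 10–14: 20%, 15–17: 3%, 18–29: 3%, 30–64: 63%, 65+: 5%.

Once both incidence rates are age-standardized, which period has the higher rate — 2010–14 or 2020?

2020

Standard weights: 0.06, 0.20, 0.03, 0.03, 0.63, 0.05.
2010–14: 0.0600×7.2 + 0.2000×27.1 + 0.0300×46.5 + 0.0300×97.8 + 0.6300×105.7 + 0.0500×131.8 = 83.3620 per 100000.
2020: 0.0600×6.1 + 0.2000×19.4 + 0.0300×61.6 + 0.0300×90.4 + 0.6300×122.4 + 0.0500×178.9 = 94.8630 per 100000.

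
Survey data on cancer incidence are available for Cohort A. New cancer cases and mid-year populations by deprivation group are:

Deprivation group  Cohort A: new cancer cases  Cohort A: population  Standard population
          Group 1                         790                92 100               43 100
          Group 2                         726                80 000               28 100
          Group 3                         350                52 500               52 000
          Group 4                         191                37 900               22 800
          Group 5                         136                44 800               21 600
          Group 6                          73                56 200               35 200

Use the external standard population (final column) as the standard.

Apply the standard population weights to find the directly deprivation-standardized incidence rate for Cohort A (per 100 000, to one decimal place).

Deprivation-specific rates per 100 000 for Cohort A: 857.76, 907.50, 666.67, 503.96, 303.57, 129.89.
Standard total = 202 800; weights = 0.2125, 0.1386, 0.2564, 0.1124, 0.1065, 0.1736.
Standardized rate: 0.2125×857.76 + 0.1386×907.50 + 0.2564×666.67 + 0.1124×503.96 + 0.1065×303.57 + 0.1736×129.89 = 590.5160 per 100 000.

590.5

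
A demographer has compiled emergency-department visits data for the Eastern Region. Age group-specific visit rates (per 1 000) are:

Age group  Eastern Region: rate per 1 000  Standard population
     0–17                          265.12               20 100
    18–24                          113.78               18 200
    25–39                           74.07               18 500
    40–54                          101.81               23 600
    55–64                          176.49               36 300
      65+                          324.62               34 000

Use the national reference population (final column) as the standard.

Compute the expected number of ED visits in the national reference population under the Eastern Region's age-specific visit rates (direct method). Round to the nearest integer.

Expected ED visits = Σ (standard pop × age-specific rate ÷ 1 000)
= 20 100×265.12/1 000 + 18 200×113.78/1 000 + 18 500×74.07/1 000 + 23 600×101.81/1 000 + 36 300×176.49/1 000 + 34 000×324.62/1 000
= 5328.91 + 2070.80 + 1370.29 + 2402.72 + 6406.59 + 11037.08 = 28616.39.

28616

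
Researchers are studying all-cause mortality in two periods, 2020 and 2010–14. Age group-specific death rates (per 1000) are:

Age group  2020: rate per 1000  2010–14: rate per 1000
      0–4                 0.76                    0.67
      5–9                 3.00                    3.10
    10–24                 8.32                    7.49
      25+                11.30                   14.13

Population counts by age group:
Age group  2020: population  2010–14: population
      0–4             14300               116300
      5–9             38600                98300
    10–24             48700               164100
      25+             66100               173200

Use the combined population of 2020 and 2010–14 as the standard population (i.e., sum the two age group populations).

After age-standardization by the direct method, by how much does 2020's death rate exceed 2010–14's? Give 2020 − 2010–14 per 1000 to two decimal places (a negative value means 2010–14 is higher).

Combined standard total = 719600; weights = 0.1815, 0.1902, 0.2957, 0.3325.
2020: 0.1815×0.76 + 0.1902×3.00 + 0.2957×8.32 + 0.3325×11.30 = 6.9268 per 1000.
2010–14: 0.1815×0.67 + 0.1902×3.10 + 0.2957×7.49 + 0.3325×14.13 = 7.6252 per 1000.
Difference = 6.9268 − 7.6252 = -0.6983.

-0.70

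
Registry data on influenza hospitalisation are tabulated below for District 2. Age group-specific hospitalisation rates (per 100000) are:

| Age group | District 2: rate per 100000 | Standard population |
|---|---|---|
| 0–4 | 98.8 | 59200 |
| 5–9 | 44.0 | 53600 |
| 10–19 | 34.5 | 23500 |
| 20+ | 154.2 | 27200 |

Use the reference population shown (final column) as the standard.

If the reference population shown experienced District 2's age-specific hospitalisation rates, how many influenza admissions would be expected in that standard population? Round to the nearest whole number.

132

Expected influenza admissions = Σ (standard pop × age-specific rate ÷ 100000)
= 59200×98.8/100000 + 53600×44.0/100000 + 23500×34.5/100000 + 27200×154.2/100000
= 58.49 + 23.58 + 8.11 + 41.94 = 132.12.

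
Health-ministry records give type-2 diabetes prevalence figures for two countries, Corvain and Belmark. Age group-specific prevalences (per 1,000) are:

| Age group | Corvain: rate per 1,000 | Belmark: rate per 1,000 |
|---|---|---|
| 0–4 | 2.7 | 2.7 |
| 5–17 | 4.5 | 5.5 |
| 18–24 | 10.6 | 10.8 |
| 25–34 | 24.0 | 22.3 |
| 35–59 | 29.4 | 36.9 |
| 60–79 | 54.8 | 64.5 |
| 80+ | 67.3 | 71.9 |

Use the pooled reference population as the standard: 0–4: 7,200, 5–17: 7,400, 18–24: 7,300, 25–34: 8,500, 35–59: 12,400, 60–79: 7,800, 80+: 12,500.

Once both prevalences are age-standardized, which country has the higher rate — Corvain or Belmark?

Belmark

Standard total = 63,100; weights = 0.1141, 0.1173, 0.1157, 0.1347, 0.1965, 0.1236, 0.1981.
Corvain: 0.1141×2.7 + 0.1173×4.5 + 0.1157×10.6 + 0.1347×24.0 + 0.1965×29.4 + 0.1236×54.8 + 0.1981×67.3 = 31.1786 per 1,000.
Belmark: 0.1141×2.7 + 0.1173×5.5 + 0.1157×10.8 + 0.1347×22.3 + 0.1965×36.9 + 0.1236×64.5 + 0.1981×71.9 = 34.6742 per 1,000.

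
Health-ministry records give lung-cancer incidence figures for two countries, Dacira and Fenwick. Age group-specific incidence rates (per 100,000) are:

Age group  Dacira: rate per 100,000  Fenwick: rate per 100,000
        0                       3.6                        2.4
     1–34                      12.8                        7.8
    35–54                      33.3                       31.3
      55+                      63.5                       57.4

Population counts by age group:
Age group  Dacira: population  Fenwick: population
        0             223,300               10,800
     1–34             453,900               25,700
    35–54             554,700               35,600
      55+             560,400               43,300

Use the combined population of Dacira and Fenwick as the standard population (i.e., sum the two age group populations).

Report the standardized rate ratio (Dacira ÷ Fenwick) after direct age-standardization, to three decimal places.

Combined standard total = 1,907,700; weights = 0.1227, 0.2514, 0.3094, 0.3165.
Dacira: 0.1227×3.6 + 0.2514×12.8 + 0.3094×33.3 + 0.3165×63.5 = 34.0586 per 100,000.
Fenwick: 0.1227×2.4 + 0.2514×7.8 + 0.3094×31.3 + 0.3165×57.4 = 30.1051 per 100,000.
Ratio = 34.0586 ÷ 30.1051 = 1.13132.

1.131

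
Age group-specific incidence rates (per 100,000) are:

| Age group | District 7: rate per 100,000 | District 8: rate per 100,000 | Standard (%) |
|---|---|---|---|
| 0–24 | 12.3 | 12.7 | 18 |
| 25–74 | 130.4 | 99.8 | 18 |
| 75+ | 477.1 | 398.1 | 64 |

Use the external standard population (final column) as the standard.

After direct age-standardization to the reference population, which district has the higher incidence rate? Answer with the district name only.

Standard weights: 0.18, 0.18, 0.64.
District 7: 0.1800×12.3 + 0.1800×130.4 + 0.6400×477.1 = 331.0300 per 100,000.
District 8: 0.1800×12.7 + 0.1800×99.8 + 0.6400×398.1 = 275.0340 per 100,000.

District 7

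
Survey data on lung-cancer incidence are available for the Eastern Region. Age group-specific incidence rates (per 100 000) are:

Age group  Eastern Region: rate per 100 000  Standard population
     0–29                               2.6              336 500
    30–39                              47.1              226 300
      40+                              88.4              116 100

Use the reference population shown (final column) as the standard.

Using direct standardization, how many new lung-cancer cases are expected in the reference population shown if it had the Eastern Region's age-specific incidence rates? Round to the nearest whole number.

218

Expected new lung-cancer cases = Σ (standard pop × age-specific rate ÷ 100 000)
= 336 500×2.6/100 000 + 226 300×47.1/100 000 + 116 100×88.4/100 000
= 8.75 + 106.59 + 102.63 = 217.97.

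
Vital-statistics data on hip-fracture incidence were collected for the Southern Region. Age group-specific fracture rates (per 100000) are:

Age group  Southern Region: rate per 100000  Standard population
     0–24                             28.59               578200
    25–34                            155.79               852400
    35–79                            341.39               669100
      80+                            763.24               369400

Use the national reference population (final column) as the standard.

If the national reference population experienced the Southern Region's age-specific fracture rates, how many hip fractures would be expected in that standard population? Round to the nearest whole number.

Expected hip fractures = Σ (standard pop × age-specific rate ÷ 100000)
= 578200×28.59/100000 + 852400×155.79/100000 + 669100×341.39/100000 + 369400×763.24/100000
= 165.31 + 1327.95 + 2284.24 + 2819.41 = 6596.91.

6597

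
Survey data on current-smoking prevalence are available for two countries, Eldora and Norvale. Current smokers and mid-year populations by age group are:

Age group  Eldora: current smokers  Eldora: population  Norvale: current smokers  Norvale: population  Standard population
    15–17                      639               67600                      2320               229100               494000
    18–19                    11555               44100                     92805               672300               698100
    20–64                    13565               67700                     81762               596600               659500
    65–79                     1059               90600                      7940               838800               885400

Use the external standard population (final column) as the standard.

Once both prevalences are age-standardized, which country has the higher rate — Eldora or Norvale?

Age-specific rates per 1000 for Eldora: 9.453, 262.018, 200.369, 11.689.
For Norvale: 10.127, 138.041, 137.047, 9.466.
Standard total = 2737000; weights = 0.1805, 0.2551, 0.2410, 0.3235.
Eldora: 0.1805×9.453 + 0.2551×262.018 + 0.2410×200.369 + 0.3235×11.689 = 120.5982 per 1000.
Norvale: 0.1805×10.127 + 0.2551×138.041 + 0.2410×137.047 + 0.3235×9.466 = 73.1211 per 1000.

Eldora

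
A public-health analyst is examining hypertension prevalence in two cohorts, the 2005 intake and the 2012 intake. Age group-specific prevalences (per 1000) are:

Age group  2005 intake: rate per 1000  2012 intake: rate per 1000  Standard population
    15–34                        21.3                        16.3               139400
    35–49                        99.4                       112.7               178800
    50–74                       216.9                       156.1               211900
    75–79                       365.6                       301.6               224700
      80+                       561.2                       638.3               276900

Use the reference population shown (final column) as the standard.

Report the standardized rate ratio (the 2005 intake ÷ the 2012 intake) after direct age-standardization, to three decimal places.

Standard total = 1031700; weights = 0.1351, 0.1733, 0.2054, 0.2178, 0.2684.
The 2005 intake: 0.1351×21.3 + 0.1733×99.4 + 0.2054×216.9 + 0.2178×365.6 + 0.2684×561.2 = 294.9013 per 1000.
The 2012 intake: 0.1351×16.3 + 0.1733×112.7 + 0.2054×156.1 + 0.2178×301.6 + 0.2684×638.3 = 290.7971 per 1000.
Ratio = 294.9013 ÷ 290.7971 = 1.01411.

1.014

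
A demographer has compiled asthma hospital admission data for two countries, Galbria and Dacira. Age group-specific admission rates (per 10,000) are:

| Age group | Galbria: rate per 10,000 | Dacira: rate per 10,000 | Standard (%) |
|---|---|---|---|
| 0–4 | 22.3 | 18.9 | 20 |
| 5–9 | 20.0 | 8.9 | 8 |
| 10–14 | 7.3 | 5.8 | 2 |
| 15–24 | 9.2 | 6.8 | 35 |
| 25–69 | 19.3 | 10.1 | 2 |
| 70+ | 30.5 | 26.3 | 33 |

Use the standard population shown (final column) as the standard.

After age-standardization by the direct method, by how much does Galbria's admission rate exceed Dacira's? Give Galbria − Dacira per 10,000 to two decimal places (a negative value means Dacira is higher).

4.01

Standard weights: 0.20, 0.08, 0.02, 0.35, 0.02, 0.33.
Galbria: 0.2000×22.3 + 0.0800×20.0 + 0.0200×7.3 + 0.3500×9.2 + 0.0200×19.3 + 0.3300×30.5 = 19.8770 per 10,000.
Dacira: 0.2000×18.9 + 0.0800×8.9 + 0.0200×5.8 + 0.3500×6.8 + 0.0200×10.1 + 0.3300×26.3 = 15.8690 per 10,000.
Difference = 19.8770 − 15.8690 = 4.0080.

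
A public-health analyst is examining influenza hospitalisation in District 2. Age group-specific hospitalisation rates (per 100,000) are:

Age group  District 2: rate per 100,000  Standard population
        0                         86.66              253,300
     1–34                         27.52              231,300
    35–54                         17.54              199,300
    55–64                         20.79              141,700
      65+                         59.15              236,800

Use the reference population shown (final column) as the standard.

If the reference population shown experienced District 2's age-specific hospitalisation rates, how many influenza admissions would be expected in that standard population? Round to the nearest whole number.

Expected influenza admissions = Σ (standard pop × age-specific rate ÷ 100,000)
= 253,300×86.66/100,000 + 231,300×27.52/100,000 + 199,300×17.54/100,000 + 141,700×20.79/100,000 + 236,800×59.15/100,000
= 219.51 + 63.65 + 34.96 + 29.46 + 140.07 = 487.65.

488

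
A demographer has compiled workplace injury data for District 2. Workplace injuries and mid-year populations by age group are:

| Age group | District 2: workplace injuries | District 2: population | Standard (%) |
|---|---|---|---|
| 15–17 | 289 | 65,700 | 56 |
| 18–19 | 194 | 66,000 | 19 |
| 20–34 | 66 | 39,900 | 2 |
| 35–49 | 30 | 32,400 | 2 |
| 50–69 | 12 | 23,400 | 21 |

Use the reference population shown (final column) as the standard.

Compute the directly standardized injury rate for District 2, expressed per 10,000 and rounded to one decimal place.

Age-specific rates per 10,000 for District 2: 43.99, 29.39, 16.54, 9.26, 5.13.
Standard weights: 0.56, 0.19, 0.02, 0.02, 0.21.
Standardized rate: 0.5600×43.99 + 0.1900×29.39 + 0.0200×16.54 + 0.0200×9.26 + 0.2100×5.13 = 31.8110 per 10,000.

31.8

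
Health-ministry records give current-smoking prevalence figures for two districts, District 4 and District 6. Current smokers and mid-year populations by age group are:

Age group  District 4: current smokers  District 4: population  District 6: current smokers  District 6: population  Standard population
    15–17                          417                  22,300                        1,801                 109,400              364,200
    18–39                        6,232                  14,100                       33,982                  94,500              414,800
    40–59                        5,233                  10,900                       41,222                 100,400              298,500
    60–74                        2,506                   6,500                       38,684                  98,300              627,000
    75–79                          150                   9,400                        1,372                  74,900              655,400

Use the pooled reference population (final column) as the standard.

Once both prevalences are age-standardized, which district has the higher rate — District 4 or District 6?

District 4

Age-specific rates per 1,000 for District 4: 18.700, 441.986, 480.092, 385.538, 15.957.
For District 6: 16.463, 359.598, 410.578, 393.530, 18.318.
Standard total = 2,359,900; weights = 0.1543, 0.1758, 0.1265, 0.2657, 0.2777.
District 4: 0.1543×18.700 + 0.1758×441.986 + 0.1265×480.092 + 0.2657×385.538 + 0.2777×15.957 = 248.1650 per 1,000.
District 6: 0.1543×16.463 + 0.1758×359.598 + 0.1265×410.578 + 0.2657×393.530 + 0.2777×18.318 = 227.3245 per 1,000.
The crude rates (230.03 vs 245.15) would put District 6 higher, but that reflects its age composition; once standardized to a common age structure, District 4 has the higher underlying rate.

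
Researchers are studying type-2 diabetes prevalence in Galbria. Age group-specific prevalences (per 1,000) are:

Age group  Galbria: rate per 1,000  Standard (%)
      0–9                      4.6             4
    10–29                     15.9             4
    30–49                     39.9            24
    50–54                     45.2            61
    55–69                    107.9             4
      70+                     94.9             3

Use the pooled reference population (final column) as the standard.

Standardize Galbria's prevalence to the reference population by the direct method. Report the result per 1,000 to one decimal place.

Standard weights: 0.04, 0.04, 0.24, 0.61, 0.04, 0.03.
Standardized rate: 0.0400×4.6 + 0.0400×15.9 + 0.2400×39.9 + 0.6100×45.2 + 0.0400×107.9 + 0.0300×94.9 = 45.1310 per 1,000.

45.1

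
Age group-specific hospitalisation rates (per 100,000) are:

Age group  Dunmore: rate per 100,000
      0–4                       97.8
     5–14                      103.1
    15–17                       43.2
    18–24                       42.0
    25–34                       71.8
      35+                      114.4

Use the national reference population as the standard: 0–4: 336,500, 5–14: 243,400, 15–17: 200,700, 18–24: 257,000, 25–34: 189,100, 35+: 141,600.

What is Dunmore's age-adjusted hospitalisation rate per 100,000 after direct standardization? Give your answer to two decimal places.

78.38

Standard total = 1,368,300; weights = 0.2459, 0.1779, 0.1467, 0.1878, 0.1382, 0.1035.
Standardized rate: 0.2459×97.8 + 0.1779×103.1 + 0.1467×43.2 + 0.1878×42.0 + 0.1382×71.8 + 0.1035×114.4 = 78.3782 per 100,000.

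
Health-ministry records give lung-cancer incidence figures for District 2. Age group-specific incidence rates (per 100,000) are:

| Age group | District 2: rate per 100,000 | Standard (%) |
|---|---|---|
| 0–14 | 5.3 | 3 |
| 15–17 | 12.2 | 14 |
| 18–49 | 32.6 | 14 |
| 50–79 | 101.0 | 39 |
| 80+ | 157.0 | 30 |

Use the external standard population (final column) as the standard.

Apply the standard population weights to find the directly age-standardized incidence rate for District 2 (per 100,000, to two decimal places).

Standard weights: 0.03, 0.14, 0.14, 0.39, 0.30.
Standardized rate: 0.0300×5.3 + 0.1400×12.2 + 0.1400×32.6 + 0.3900×101.0 + 0.3000×157.0 = 92.9210 per 100,000.

92.92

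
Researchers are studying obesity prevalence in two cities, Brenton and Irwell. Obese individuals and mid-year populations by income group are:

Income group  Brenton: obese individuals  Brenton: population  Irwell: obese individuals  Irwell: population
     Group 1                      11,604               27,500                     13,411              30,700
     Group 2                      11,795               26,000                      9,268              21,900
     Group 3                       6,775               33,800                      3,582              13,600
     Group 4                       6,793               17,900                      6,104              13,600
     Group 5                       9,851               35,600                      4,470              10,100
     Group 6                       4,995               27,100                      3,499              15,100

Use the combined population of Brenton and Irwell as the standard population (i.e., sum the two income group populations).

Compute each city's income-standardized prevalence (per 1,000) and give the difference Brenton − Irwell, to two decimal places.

-51.87

Income-specific rates per 1,000 for Brenton: 421.964, 453.654, 200.444, 379.497, 276.713, 184.317.
For Irwell: 436.840, 423.196, 263.382, 448.824, 442.574, 231.722.
Combined standard total = 272,900; weights = 0.2133, 0.1755, 0.1737, 0.1154, 0.1675, 0.1546.
Brenton: 0.2133×421.964 + 0.1755×453.654 + 0.1737×200.444 + 0.1154×379.497 + 0.1675×276.713 + 0.1546×184.317 = 323.0762 per 1,000.
Irwell: 0.2133×436.840 + 0.1755×423.196 + 0.1737×263.382 + 0.1154×448.824 + 0.1675×442.574 + 0.1546×231.722 = 374.9424 per 1,000.
Difference = 323.0762 − 374.9424 = -51.8662.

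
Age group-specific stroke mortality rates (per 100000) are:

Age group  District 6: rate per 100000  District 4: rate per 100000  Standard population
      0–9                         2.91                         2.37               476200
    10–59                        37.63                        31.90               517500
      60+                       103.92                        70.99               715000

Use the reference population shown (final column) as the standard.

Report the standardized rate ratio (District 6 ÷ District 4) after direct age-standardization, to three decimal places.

Standard total = 1708700; weights = 0.2787, 0.3029, 0.4184.
District 6: 0.2787×2.91 + 0.3029×37.63 + 0.4184×103.92 = 55.6927 per 100000.
District 4: 0.2787×2.37 + 0.3029×31.90 + 0.4184×70.99 = 40.0273 per 100000.
Ratio = 55.6927 ÷ 40.0273 = 1.39137.

1.391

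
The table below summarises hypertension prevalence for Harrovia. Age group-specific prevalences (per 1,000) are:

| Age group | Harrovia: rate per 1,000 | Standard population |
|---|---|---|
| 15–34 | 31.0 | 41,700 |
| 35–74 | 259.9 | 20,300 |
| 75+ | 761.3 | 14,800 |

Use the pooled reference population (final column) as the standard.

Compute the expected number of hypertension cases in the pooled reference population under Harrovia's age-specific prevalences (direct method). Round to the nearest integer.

Expected hypertension cases = Σ (standard pop × age-specific rate ÷ 1,000)
= 41,700×31.0/1,000 + 20,300×259.9/1,000 + 14,800×761.3/1,000
= 1292.70 + 5275.97 + 11267.24 = 17835.91.

17836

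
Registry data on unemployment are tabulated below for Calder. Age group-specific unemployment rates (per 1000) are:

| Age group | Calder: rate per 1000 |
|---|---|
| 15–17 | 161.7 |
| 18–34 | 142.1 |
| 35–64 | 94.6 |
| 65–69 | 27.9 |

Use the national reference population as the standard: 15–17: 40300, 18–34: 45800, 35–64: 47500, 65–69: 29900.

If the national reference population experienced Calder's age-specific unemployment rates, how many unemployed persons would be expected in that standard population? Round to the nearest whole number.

Expected unemployed persons = Σ (standard pop × age-specific rate ÷ 1000)
= 40300×161.7/1000 + 45800×142.1/1000 + 47500×94.6/1000 + 29900×27.9/1000
= 6516.51 + 6508.18 + 4493.50 + 834.21 = 18352.40.

18352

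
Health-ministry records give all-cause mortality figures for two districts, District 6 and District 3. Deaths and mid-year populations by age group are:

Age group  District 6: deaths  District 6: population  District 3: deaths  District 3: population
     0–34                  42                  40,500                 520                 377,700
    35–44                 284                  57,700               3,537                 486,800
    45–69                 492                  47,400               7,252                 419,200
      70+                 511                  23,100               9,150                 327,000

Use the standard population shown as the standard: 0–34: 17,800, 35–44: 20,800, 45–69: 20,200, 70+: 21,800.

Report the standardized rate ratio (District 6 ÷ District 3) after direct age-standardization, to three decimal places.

Age-specific rates per 1,000 for District 6: 1.037, 4.922, 10.380, 22.121.
For District 3: 1.377, 7.266, 17.300, 27.982.
Standard total = 80,600; weights = 0.2208, 0.2581, 0.2506, 0.2705.
District 6: 0.2208×1.037 + 0.2581×4.922 + 0.2506×10.380 + 0.2705×22.121 = 10.0838 per 1,000.
District 3: 0.2208×1.377 + 0.2581×7.266 + 0.2506×17.300 + 0.2705×27.982 = 14.0830 per 1,000.
Ratio = 10.0838 ÷ 14.0830 = 0.71602.

0.716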